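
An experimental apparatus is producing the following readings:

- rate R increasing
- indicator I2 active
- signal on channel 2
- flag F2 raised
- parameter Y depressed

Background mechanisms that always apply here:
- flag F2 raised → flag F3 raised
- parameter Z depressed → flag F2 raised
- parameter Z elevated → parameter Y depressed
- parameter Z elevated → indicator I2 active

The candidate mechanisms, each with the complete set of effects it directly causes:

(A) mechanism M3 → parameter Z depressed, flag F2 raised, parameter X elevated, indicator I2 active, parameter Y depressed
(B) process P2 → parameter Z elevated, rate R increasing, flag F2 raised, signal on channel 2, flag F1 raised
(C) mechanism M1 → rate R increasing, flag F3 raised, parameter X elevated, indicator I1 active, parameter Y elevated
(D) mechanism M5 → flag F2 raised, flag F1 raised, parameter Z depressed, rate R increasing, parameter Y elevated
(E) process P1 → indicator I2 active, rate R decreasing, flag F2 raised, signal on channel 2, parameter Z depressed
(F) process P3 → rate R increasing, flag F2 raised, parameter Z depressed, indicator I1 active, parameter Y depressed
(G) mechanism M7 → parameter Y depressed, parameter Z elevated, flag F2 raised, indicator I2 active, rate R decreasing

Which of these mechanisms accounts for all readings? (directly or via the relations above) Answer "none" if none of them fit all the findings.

B

Checking each candidate against the observations:
(A) mechanism M3 — rate R increasing miss; indicator I2 active match; signal on channel 2 miss; flag F2 raised match; parameter Y depressed match
(B) process P2 — accounts for every observation (indicator I2 active via parameter Z elevated → indicator I2 active)
(C) mechanism M1 — rate R increasing match; indicator I2 active miss; signal on channel 2 miss; flag F2 raised miss; parameter Y depressed miss
(D) mechanism M5 — rate R increasing match; indicator I2 active miss; signal on channel 2 miss; flag F2 raised match; parameter Y depressed miss
(E) process P1 — fails on rate R increasing, parameter Y depressed (predicts rate R decreasing, not rate R increasing)
(F) process P3 — does not account for indicator I2 active, signal on channel 2
(G) mechanism M7 — rate R increasing miss; indicator I2 active match; signal on channel 2 miss; flag F2 raised match; parameter Y depressed match
(B) alone accounts for all the evidence.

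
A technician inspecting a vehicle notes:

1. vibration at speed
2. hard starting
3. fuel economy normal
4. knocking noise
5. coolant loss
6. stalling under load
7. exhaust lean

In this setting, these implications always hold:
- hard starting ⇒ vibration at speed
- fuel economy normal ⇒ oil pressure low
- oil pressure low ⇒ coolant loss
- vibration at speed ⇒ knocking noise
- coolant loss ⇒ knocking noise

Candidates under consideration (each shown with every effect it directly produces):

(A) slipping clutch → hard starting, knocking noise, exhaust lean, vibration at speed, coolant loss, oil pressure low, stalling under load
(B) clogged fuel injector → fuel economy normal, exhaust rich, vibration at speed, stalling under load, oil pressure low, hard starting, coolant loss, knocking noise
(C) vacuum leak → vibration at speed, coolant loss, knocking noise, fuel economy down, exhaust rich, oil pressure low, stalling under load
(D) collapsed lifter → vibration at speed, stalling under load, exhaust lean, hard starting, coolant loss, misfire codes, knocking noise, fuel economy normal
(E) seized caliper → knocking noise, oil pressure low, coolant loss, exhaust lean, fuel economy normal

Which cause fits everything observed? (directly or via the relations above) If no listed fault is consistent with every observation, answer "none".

D

Testing each hypothesis:
(A) slipping clutch — vibration at speed +; hard starting +; fuel economy normal -; knocking noise +; coolant loss +; stalling under load +; exhaust lean +
(B) clogged fuel injector — vibration at speed +; hard starting +; fuel economy normal +; knocking noise +; coolant loss +; stalling under load +; exhaust lean -
(C) vacuum leak — vibration at speed +; hard starting -; fuel economy normal -; knocking noise +; coolant loss +; stalling under load +; exhaust lean -
(D) collapsed lifter — accounts for every observation
(E) seized caliper — does not account for vibration at speed, hard starting, stalling under load
(D) is the only candidate with no mismatches.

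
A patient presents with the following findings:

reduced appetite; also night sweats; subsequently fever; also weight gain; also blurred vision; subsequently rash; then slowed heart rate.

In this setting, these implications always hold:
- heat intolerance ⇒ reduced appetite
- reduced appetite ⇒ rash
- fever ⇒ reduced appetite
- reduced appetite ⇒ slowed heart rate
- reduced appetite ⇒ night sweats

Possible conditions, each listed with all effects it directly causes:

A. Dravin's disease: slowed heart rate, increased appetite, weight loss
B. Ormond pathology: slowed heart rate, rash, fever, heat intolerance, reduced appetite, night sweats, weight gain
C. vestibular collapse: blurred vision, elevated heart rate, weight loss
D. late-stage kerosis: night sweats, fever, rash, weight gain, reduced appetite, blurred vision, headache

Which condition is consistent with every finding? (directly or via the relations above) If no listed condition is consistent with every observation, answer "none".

Checking each candidate against the observations:
(A) Dravin's disease — reduced appetite -; night sweats -; fever -; weight gain -; blurred vision -; rash -; slowed heart rate +
(B) Ormond pathology — reduced appetite +; night sweats +; fever +; weight gain +; blurred vision -; rash +; slowed heart rate +
(C) vestibular collapse — fails on reduced appetite, night sweats, fever, weight gain, rash, slowed heart rate (predicts weight loss, not weight gain; predicts elevated heart rate, not slowed heart rate)
(D) late-stage kerosis — reduced appetite +; night sweats +; fever +; weight gain +; blurred vision +; rash +; slowed heart rate + (through reduced appetite → slowed heart rate)
Only (D) is consistent with every observation.

D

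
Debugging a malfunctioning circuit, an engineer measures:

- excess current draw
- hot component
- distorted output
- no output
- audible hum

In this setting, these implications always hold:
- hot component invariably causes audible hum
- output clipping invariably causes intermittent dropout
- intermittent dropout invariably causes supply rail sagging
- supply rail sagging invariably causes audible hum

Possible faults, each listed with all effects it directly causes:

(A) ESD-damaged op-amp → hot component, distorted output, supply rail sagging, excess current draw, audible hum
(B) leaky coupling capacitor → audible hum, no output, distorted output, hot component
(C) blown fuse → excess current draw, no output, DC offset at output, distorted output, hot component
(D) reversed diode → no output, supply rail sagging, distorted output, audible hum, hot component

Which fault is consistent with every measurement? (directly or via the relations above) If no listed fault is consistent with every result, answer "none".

Per-candidate check:
(A) ESD-damaged op-amp — does not account for no output
(B) leaky coupling capacitor — does not account for excess current draw
(C) blown fuse — accounts for every observation (audible hum through hot component → audible hum)
(D) reversed diode — excess current draw ✗; hot component ✓; distorted output ✓; no output ✓; audible hum ✓
(C) alone accounts for all the evidence.

C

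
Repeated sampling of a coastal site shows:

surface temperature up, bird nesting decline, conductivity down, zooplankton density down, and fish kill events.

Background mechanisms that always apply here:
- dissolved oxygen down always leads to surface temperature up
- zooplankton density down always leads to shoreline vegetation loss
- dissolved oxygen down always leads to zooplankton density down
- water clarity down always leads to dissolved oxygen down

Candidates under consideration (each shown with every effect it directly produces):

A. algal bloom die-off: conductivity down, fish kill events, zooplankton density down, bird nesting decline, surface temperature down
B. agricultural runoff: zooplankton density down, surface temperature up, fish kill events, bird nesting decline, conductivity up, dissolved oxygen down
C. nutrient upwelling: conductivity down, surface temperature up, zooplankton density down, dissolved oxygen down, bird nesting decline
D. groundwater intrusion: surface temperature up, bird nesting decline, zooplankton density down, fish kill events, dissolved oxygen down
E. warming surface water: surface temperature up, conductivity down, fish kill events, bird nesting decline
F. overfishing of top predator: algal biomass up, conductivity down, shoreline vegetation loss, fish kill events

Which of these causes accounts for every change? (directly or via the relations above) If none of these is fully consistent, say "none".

For each candidate, compare predicted effects to what was observed:
(A) algal bloom die-off — surface temperature up NO; bird nesting decline yes; conductivity down yes; zooplankton density down yes; fish kill events yes
(B) agricultural runoff — fails on conductivity down (predicts conductivity up, not conductivity down)
(C) nutrient upwelling — surface temperature up yes; bird nesting decline yes; conductivity down yes; zooplankton density down yes; fish kill events NO
(D) groundwater intrusion — surface temperature up yes; bird nesting decline yes; conductivity down NO; zooplankton density down yes; fish kill events yes
(E) warming surface water — does not account for zooplankton density down
(F) overfishing of top predator — does not account for surface temperature up, bird nesting decline, zooplankton density down
None of the listed candidates fits everything.

none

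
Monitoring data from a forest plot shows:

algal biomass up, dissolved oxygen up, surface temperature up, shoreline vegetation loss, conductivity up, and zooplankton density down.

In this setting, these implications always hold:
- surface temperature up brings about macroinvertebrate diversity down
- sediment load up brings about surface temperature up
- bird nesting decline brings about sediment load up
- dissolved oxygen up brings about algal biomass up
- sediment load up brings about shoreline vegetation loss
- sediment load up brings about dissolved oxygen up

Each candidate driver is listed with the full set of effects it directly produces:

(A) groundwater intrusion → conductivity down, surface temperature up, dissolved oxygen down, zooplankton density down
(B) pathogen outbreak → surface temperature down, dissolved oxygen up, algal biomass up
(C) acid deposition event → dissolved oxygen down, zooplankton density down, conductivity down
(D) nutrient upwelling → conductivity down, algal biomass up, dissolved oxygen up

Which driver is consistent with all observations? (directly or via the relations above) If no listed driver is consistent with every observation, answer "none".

none

Testing each hypothesis:
(A) groundwater intrusion — fails on algal biomass up, dissolved oxygen up, shoreline vegetation loss, conductivity up (predicts dissolved oxygen down, not dissolved oxygen up; predicts conductivity down, not conductivity up)
(B) pathogen outbreak — fails on surface temperature up, shoreline vegetation loss, conductivity up, zooplankton density down (predicts surface temperature down, not surface temperature up)
(C) acid deposition event — algal biomass up NO; dissolved oxygen up NO; surface temperature up NO; shoreline vegetation loss NO; conductivity up NO; zooplankton density down yes
(D) nutrient upwelling — algal biomass up yes; dissolved oxygen up yes; surface temperature up NO; shoreline vegetation loss NO; conductivity up NO; zooplankton density down NO
None of the listed candidates fits everything.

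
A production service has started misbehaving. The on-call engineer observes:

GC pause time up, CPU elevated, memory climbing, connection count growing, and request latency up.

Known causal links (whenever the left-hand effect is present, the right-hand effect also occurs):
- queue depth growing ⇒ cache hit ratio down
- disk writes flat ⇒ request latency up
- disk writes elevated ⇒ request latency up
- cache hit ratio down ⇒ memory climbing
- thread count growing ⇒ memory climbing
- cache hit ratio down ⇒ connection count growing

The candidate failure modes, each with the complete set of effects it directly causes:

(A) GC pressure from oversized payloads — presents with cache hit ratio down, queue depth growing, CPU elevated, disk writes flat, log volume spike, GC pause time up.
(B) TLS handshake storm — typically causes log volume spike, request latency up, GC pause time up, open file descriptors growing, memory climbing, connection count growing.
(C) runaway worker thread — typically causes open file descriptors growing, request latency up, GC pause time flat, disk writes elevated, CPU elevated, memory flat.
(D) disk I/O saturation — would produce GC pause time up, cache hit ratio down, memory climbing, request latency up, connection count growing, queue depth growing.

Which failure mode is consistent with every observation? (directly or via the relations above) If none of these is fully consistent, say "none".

A

Testing each hypothesis:
(A) GC pressure from oversized payloads — GC pause time up ✓; CPU elevated ✓; memory climbing ✓ (by cache hit ratio down → memory climbing); connection count growing ✓ (by cache hit ratio down → connection count growing); request latency up ✓ (by disk writes flat → request latency up)
(B) TLS handshake storm — does not account for CPU elevated
(C) runaway worker thread — fails on GC pause time up, memory climbing, connection count growing (predicts GC pause time flat, not GC pause time up; predicts memory flat, not memory climbing)
(D) disk I/O saturation — does not account for CPU elevated
Only (A) is consistent with every observation.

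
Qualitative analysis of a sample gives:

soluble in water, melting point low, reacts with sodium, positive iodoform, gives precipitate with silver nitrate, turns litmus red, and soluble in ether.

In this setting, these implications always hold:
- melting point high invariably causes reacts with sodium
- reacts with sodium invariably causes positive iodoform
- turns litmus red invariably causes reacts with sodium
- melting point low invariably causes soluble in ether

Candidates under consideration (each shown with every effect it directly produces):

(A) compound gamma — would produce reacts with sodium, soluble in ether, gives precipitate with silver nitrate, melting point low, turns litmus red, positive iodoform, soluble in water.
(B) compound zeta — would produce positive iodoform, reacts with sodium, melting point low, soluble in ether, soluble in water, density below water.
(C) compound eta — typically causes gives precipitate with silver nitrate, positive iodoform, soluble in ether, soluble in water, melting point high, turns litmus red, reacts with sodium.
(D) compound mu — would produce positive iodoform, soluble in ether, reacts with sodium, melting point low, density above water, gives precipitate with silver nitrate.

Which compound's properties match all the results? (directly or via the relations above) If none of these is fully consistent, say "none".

A

Per-candidate check:
(A) compound gamma — accounts for every observation
(B) compound zeta — does not account for gives precipitate with silver nitrate, turns litmus red
(C) compound eta — soluble in water ✓; melting point low ✗; reacts with sodium ✓; positive iodoform ✓; gives precipitate with silver nitrate ✓; turns litmus red ✓; soluble in ether ✓
(D) compound mu — soluble in water ✗; melting point low ✓; reacts with sodium ✓; positive iodoform ✓; gives precipitate with silver nitrate ✓; turns litmus red ✗; soluble in ether ✓
Only (A) is consistent with every observation.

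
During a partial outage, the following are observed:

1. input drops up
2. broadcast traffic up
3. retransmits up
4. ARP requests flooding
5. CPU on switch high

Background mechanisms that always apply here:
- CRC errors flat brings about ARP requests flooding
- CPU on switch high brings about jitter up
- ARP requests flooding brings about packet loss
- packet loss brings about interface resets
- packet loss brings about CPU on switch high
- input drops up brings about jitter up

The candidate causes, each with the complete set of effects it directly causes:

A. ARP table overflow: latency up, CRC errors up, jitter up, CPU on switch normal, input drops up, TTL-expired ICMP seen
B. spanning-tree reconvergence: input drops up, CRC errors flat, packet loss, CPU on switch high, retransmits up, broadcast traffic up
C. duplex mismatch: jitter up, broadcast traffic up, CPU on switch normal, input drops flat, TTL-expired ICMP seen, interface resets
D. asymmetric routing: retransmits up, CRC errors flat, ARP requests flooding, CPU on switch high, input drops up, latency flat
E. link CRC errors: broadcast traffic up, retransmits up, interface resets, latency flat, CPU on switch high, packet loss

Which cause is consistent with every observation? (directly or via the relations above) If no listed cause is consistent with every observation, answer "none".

Checking each candidate against the observations:
(A) ARP table overflow — fails on broadcast traffic up, retransmits up, ARP requests flooding, CPU on switch high (predicts CPU on switch normal, not CPU on switch high)
(B) spanning-tree reconvergence — input drops up match; broadcast traffic up match; retransmits up match; ARP requests flooding match (by CRC errors flat → ARP requests flooding); CPU on switch high match
(C) duplex mismatch — input drops up miss; broadcast traffic up match; retransmits up miss; ARP requests flooding miss; CPU on switch high miss
(D) asymmetric routing — input drops up match; broadcast traffic up miss; retransmits up match; ARP requests flooding match; CPU on switch high match
(E) link CRC errors — does not account for input drops up, ARP requests flooding
(B) is the only candidate with no mismatches.

B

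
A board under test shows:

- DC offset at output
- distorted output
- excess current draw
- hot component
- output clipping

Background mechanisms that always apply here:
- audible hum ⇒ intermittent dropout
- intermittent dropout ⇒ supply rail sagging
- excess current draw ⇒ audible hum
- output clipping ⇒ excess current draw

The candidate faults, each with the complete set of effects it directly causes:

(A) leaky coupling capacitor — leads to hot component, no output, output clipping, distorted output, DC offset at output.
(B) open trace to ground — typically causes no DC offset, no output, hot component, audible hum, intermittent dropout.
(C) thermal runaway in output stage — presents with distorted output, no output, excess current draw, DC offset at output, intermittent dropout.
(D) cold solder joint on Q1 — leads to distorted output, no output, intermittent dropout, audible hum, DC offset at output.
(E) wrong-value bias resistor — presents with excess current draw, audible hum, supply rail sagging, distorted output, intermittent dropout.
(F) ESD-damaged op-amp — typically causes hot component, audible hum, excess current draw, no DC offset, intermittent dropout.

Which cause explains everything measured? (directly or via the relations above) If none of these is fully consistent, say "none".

A

For each candidate, compare predicted effects to what was observed:
(A) leaky coupling capacitor — DC offset at output yes; distorted output yes; excess current draw yes (through output clipping → excess current draw); hot component yes; output clipping yes
(B) open trace to ground — fails on DC offset at output, distorted output, excess current draw, output clipping (predicts no DC offset, not DC offset at output)
(C) thermal runaway in output stage — DC offset at output yes; distorted output yes; excess current draw yes; hot component NO; output clipping NO
(D) cold solder joint on Q1 — DC offset at output yes; distorted output yes; excess current draw NO; hot component NO; output clipping NO
(E) wrong-value bias resistor — DC offset at output NO; distorted output yes; excess current draw yes; hot component NO; output clipping NO
(F) ESD-damaged op-amp — fails on DC offset at output, distorted output, output clipping (predicts no DC offset, not DC offset at output)
(A) is the only candidate with no mismatches.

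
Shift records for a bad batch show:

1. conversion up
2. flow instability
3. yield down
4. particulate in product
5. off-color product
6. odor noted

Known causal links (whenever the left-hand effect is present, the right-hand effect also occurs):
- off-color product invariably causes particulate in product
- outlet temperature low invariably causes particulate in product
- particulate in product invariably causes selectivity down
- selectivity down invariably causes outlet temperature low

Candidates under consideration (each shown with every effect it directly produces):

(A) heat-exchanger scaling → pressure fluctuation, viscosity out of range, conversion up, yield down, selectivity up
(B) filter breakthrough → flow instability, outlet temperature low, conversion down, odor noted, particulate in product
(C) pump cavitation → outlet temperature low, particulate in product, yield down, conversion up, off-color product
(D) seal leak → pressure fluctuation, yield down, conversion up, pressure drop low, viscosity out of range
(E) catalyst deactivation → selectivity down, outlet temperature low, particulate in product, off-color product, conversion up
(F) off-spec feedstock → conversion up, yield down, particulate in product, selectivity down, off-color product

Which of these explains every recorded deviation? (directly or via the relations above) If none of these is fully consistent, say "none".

none

Testing each hypothesis:
(A) heat-exchanger scaling — conversion up +; flow instability -; yield down +; particulate in product -; off-color product -; odor noted -
(B) filter breakthrough — conversion up -; flow instability +; yield down -; particulate in product +; off-color product -; odor noted +
(C) pump cavitation — conversion up +; flow instability -; yield down +; particulate in product +; off-color product +; odor noted -
(D) seal leak — does not account for flow instability, particulate in product, off-color product, odor noted
(E) catalyst deactivation — conversion up +; flow instability -; yield down -; particulate in product +; off-color product +; odor noted -
(F) off-spec feedstock — does not account for flow instability, odor noted
None of the listed candidates fits everything.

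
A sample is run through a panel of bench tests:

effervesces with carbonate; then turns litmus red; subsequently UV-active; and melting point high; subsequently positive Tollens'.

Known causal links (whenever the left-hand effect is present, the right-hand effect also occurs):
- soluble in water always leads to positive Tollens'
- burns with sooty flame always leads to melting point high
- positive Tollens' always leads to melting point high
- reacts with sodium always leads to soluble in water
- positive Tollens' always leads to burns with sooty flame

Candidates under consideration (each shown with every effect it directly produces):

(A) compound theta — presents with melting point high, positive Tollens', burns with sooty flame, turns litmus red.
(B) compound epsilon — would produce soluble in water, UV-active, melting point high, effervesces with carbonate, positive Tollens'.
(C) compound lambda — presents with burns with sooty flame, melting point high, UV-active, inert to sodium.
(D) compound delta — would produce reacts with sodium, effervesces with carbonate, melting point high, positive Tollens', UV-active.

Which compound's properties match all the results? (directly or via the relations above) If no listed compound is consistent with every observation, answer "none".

Per-candidate check:
(A) compound theta — does not account for effervesces with carbonate, UV-active
(B) compound epsilon — effervesces with carbonate ✓; turns litmus red ✗; UV-active ✓; melting point high ✓; positive Tollens' ✓
(C) compound lambda — effervesces with carbonate ✗; turns litmus red ✗; UV-active ✓; melting point high ✓; positive Tollens' ✗
(D) compound delta — does not account for turns litmus red
None of the listed candidates fits everything.

none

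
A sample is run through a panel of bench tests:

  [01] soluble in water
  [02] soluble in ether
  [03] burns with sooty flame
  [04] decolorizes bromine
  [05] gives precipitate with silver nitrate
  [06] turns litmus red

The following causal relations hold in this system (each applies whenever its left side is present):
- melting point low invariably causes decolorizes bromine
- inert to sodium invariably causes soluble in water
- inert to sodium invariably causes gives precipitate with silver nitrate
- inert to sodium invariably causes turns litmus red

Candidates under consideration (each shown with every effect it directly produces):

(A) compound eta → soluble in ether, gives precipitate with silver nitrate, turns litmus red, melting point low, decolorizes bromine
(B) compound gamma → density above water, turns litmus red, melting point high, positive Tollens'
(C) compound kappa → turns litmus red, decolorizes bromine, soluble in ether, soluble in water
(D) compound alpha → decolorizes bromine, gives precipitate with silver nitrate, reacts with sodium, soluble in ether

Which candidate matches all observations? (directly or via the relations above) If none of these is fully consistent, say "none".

Per-candidate check:
(A) compound eta — does not account for soluble in water, burns with sooty flame
(B) compound gamma — soluble in water ✗; soluble in ether ✗; burns with sooty flame ✗; decolorizes bromine ✗; gives precipitate with silver nitrate ✗; turns litmus red ✓
(C) compound kappa — soluble in water ✓; soluble in ether ✓; burns with sooty flame ✗; decolorizes bromine ✓; gives precipitate with silver nitrate ✗; turns litmus red ✓
(D) compound alpha — soluble in water ✗; soluble in ether ✓; burns with sooty flame ✗; decolorizes bromine ✓; gives precipitate with silver nitrate ✓; turns litmus red ✗
None of the listed candidates fits everything.

none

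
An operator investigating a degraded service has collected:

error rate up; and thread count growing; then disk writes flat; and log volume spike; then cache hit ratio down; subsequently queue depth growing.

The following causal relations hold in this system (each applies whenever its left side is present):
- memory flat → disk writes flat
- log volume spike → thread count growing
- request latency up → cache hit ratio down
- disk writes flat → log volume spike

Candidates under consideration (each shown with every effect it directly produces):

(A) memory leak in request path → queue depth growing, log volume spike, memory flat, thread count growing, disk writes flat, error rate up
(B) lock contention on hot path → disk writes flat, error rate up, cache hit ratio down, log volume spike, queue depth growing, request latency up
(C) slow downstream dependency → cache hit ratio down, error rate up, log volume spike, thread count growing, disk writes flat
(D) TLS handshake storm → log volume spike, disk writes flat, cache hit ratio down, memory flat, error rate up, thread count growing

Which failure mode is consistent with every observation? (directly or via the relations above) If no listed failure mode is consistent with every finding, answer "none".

Per-candidate check:
(A) memory leak in request path — error rate up +; thread count growing +; disk writes flat +; log volume spike +; cache hit ratio down -; queue depth growing +
(B) lock contention on hot path — accounts for every observation (thread count growing via log volume spike → thread count growing)
(C) slow downstream dependency — error rate up +; thread count growing +; disk writes flat +; log volume spike +; cache hit ratio down +; queue depth growing -
(D) TLS handshake storm — does not account for queue depth growing
(B) is the only candidate with no mismatches.

B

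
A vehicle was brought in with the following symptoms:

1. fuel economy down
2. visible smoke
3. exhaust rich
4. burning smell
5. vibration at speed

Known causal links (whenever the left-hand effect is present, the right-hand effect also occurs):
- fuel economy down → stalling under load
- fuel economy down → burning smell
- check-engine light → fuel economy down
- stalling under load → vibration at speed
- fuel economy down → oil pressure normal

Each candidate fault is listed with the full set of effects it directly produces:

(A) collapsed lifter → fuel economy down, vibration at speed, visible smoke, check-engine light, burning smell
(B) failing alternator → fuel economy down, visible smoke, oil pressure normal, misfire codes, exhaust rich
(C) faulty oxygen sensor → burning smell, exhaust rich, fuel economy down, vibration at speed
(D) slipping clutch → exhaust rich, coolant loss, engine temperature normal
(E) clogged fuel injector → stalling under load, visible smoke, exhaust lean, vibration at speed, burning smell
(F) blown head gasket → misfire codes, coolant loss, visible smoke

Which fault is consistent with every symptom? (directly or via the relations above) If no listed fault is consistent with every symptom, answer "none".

B

Testing each hypothesis:
(A) collapsed lifter — fuel economy down yes; visible smoke yes; exhaust rich NO; burning smell yes; vibration at speed yes
(B) failing alternator — fuel economy down yes; visible smoke yes; exhaust rich yes; burning smell yes (by fuel economy down → burning smell); vibration at speed yes (by fuel economy down → stalling under load → vibration at speed)
(C) faulty oxygen sensor — fuel economy down yes; visible smoke NO; exhaust rich yes; burning smell yes; vibration at speed yes
(D) slipping clutch — fuel economy down NO; visible smoke NO; exhaust rich yes; burning smell NO; vibration at speed NO
(E) clogged fuel injector — fuel economy down NO; visible smoke yes; exhaust rich NO; burning smell yes; vibration at speed yes
(F) blown head gasket — does not account for fuel economy down, exhaust rich, burning smell, vibration at speed
Only (B) is consistent with every observation.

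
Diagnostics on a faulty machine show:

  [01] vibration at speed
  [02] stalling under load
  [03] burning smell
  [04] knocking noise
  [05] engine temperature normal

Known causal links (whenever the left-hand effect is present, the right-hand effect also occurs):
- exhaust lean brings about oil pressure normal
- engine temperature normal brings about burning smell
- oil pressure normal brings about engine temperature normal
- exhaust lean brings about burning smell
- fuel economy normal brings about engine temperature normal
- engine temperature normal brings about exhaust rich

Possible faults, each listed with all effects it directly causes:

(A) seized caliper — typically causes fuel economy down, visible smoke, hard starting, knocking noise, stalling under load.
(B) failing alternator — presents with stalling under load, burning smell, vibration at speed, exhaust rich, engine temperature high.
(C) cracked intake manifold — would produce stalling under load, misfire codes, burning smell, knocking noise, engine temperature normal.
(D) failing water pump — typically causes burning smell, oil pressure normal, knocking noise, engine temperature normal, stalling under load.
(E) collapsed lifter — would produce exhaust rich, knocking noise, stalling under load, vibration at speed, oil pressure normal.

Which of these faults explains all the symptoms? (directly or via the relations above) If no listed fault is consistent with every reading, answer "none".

E

Testing each hypothesis:
(A) seized caliper — vibration at speed miss; stalling under load match; burning smell miss; knocking noise match; engine temperature normal miss
(B) failing alternator — vibration at speed match; stalling under load match; burning smell match; knocking noise miss; engine temperature normal miss
(C) cracked intake manifold — vibration at speed miss; stalling under load match; burning smell match; knocking noise match; engine temperature normal match
(D) failing water pump — vibration at speed miss; stalling under load match; burning smell match; knocking noise match; engine temperature normal match
(E) collapsed lifter — vibration at speed match; stalling under load match; burning smell match (via oil pressure normal → engine temperature normal → burning smell); knocking noise match; engine temperature normal match (via oil pressure normal → engine temperature normal)
Only (E) is consistent with every observation.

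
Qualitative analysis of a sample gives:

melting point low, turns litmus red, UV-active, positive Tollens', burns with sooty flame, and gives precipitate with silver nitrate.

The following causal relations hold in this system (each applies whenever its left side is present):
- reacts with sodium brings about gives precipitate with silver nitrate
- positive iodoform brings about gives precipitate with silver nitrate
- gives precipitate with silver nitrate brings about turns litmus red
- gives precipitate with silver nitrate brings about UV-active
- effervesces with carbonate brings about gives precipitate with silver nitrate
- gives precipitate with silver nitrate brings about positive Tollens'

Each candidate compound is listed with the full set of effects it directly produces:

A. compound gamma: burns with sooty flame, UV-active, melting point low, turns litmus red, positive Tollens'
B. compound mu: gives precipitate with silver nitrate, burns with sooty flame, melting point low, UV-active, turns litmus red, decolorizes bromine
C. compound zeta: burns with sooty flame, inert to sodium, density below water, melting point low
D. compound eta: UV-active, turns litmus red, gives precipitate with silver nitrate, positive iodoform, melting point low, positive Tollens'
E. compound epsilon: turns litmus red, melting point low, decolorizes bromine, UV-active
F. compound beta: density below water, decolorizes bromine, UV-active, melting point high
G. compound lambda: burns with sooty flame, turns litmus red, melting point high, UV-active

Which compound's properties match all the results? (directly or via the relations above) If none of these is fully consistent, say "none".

Per-candidate check:
(A) compound gamma — does not account for gives precipitate with silver nitrate
(B) compound mu — melting point low +; turns litmus red +; UV-active +; positive Tollens' + (via gives precipitate with silver nitrate → positive Tollens'); burns with sooty flame +; gives precipitate with silver nitrate +
(C) compound zeta — does not account for turns litmus red, UV-active, positive Tollens', gives precipitate with silver nitrate
(D) compound eta — melting point low +; turns litmus red +; UV-active +; positive Tollens' +; burns with sooty flame -; gives precipitate with silver nitrate +
(E) compound epsilon — does not account for positive Tollens', burns with sooty flame, gives precipitate with silver nitrate
(F) compound beta — melting point low -; turns litmus red -; UV-active +; positive Tollens' -; burns with sooty flame -; gives precipitate with silver nitrate -
(G) compound lambda — fails on melting point low, positive Tollens', gives precipitate with silver nitrate (predicts melting point high, not melting point low)
(B) alone accounts for all the evidence.

B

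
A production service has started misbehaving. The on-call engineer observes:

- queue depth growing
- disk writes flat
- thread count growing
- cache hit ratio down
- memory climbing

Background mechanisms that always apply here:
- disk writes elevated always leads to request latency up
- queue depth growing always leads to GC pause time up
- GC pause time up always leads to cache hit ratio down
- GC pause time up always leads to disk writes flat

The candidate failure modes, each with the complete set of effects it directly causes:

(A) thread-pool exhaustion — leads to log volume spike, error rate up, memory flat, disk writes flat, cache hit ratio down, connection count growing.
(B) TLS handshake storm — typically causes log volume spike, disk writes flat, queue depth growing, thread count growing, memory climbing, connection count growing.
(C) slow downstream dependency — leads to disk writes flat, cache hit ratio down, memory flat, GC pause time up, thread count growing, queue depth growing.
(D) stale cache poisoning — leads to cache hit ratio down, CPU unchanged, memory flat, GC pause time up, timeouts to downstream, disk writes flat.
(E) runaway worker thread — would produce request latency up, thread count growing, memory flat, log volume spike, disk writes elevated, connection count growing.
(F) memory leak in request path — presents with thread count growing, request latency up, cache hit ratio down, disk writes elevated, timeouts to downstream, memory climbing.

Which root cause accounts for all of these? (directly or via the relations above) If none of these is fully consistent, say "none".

Checking each candidate against the observations:
(A) thread-pool exhaustion — queue depth growing miss; disk writes flat match; thread count growing miss; cache hit ratio down match; memory climbing miss
(B) TLS handshake storm — accounts for every observation (cache hit ratio down through queue depth growing → GC pause time up → cache hit ratio down)
(C) slow downstream dependency — queue depth growing match; disk writes flat match; thread count growing match; cache hit ratio down match; memory climbing miss
(D) stale cache poisoning — queue depth growing miss; disk writes flat match; thread count growing miss; cache hit ratio down match; memory climbing miss
(E) runaway worker thread — queue depth growing miss; disk writes flat miss; thread count growing match; cache hit ratio down miss; memory climbing miss
(F) memory leak in request path — fails on queue depth growing, disk writes flat (predicts disk writes elevated, not disk writes flat)
(B) is the only candidate with no mismatches.

B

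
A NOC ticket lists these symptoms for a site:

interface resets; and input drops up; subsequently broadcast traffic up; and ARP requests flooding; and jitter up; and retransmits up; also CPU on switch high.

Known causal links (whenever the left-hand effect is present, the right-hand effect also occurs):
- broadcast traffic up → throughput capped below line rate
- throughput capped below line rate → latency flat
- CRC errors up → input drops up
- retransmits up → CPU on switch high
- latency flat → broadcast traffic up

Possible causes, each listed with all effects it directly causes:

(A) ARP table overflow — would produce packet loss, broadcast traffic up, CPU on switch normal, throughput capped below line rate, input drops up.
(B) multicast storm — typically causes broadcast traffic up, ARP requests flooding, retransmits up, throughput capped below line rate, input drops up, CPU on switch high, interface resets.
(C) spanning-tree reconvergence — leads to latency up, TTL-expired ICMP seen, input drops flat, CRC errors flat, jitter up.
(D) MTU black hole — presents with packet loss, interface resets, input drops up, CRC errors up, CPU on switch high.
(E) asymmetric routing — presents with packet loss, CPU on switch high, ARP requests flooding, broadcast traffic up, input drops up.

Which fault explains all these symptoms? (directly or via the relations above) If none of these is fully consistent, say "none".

Testing each hypothesis:
(A) ARP table overflow — interface resets -; input drops up +; broadcast traffic up +; ARP requests flooding -; jitter up -; retransmits up -; CPU on switch high -
(B) multicast storm — interface resets +; input drops up +; broadcast traffic up +; ARP requests flooding +; jitter up -; retransmits up +; CPU on switch high +
(C) spanning-tree reconvergence — interface resets -; input drops up -; broadcast traffic up -; ARP requests flooding -; jitter up +; retransmits up -; CPU on switch high -
(D) MTU black hole — does not account for broadcast traffic up, ARP requests flooding, jitter up, retransmits up
(E) asymmetric routing — interface resets -; input drops up +; broadcast traffic up +; ARP requests flooding +; jitter up -; retransmits up -; CPU on switch high +
Every candidate fails on at least one observation.

none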